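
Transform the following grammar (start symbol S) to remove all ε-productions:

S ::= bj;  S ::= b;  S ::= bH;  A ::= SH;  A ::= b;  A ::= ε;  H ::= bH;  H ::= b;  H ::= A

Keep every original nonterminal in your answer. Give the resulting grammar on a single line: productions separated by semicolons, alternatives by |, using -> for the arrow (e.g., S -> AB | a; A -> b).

Nullable set: {A, H}.
S -> bH: H nullable, giving b | bH.
Drop A -> ε.
A -> SH: H nullable, giving S | SH.
H -> A: A nullable, giving A.
H -> bH: H nullable, giving b | bH.
Unchanged (no nullable symbols): S -> b; S -> bj; A -> b; H -> b.

S -> b | bH | bj; A -> S | b | SH; H -> A | b | bH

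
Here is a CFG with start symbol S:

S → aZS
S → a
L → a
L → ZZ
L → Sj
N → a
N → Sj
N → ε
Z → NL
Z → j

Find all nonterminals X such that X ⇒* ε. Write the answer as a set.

Directly nullable (have an ε-rule): {N}.
Not nullable: L, S, Z — each has a terminal in every rule's right-hand side or depends on a non-nullable symbol.

{N}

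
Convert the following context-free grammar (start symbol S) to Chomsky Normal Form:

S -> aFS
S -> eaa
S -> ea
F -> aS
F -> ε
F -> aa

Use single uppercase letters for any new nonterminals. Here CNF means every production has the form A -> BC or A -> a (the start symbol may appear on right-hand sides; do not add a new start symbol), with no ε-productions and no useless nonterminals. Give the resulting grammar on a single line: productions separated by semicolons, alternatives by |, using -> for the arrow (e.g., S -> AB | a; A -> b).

S -> AC | AS | BA | BD; A -> a; B -> e; C -> FS; D -> AA; F -> AA | AS

Nullable: {F}; after ε-elimination: S -> aS | ea | aFS | eaa; F -> aS | aa.
No unit productions to eliminate.
TERM: introduce A -> a, B -> e and substitute in every rule of length ≥2.
BIN: S -> AFS becomes S -> AC, C -> FS; S -> BAA becomes S -> BD, D -> AA.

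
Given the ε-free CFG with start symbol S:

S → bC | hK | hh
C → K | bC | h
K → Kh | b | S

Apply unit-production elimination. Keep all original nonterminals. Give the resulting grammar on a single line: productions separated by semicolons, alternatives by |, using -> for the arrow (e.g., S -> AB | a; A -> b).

S -> bC | hK | hh; C -> b | h | Kh | bC | hK | hh; K -> b | Kh | bC | hK | hh

Unit productions: C->K, K->S.
Unit pairs (A ⇒* B via units): (C,K), (C,S), (K,S).
S: inherits non-unit rules of {S} → bC | hK | hh.
C: inherits non-unit rules of {C, K, S} → Kh | b | bC | h | hK | hh.
K: inherits non-unit rules of {K, S} → Kh | b | bC | hK | hh.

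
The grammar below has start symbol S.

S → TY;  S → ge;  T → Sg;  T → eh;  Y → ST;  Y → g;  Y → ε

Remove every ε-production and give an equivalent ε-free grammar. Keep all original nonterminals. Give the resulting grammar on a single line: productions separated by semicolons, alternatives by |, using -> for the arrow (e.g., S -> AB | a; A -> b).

S -> T | TY | ge; T -> Sg | eh; Y -> g | ST

Nullable set: {Y}.
S -> TY: Y nullable, giving T | TY.
Drop Y -> ε.
Unchanged (no nullable symbols): S -> ge; T -> Sg; T -> eh; Y -> ST; Y -> g.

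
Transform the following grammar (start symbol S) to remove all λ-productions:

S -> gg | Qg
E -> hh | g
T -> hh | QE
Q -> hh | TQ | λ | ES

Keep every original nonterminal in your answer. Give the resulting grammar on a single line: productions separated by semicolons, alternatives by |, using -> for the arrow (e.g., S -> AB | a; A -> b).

S -> g | Qg | gg; E -> g | hh; Q -> T | ES | TQ | hh; T -> E | QE | hh

Nullable set: {Q}.
S -> Qg: Q nullable, giving Qg | g.
Drop Q -> λ.
Q -> TQ: Q nullable, giving T | TQ.
T -> QE: Q nullable, giving E | QE.
Unchanged (no nullable symbols): S -> gg; E -> g; E -> hh; Q -> ES; Q -> hh; T -> hh.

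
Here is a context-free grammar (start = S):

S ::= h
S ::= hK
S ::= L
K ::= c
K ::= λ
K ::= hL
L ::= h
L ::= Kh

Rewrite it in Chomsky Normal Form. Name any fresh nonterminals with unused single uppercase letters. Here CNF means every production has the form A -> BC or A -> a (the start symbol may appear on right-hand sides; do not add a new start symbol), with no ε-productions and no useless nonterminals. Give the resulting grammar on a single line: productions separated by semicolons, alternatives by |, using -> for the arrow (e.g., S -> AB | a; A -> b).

Nullable: {K}; after ε-elimination: S -> L | h | hK; K -> c | hL; L -> h | Kh.
After unit-elimination: S -> h | Kh | hK; K -> c | hL; L -> h | Kh.
TERM: introduce A -> h and substitute in every rule of length ≥2.

S -> h | AK | KA; A -> h; K -> c | AL; L -> h | KA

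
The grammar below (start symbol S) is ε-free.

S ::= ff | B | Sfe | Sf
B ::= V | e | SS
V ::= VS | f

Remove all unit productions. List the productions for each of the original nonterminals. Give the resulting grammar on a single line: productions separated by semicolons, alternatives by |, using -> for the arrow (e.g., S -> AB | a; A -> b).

S -> e | f | SS | Sf | VS | ff | Sfe; B -> e | f | SS | VS; V -> f | VS

Unit productions: B->V, S->B.
Unit pairs (A ⇒* B via units): (B,V), (S,B), (S,V).
S: inherits non-unit rules of {B, S, V} → SS | Sf | Sfe | VS | e | f | ff.
B: inherits non-unit rules of {B, V} → SS | VS | e | f.
V: inherits non-unit rules of {V} → VS | f.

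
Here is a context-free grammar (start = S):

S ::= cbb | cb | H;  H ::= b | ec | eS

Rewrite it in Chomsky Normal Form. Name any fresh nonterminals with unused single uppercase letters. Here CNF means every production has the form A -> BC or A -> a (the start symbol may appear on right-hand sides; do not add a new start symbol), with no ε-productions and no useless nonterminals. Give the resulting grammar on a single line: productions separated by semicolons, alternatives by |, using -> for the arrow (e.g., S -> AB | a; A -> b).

S -> b | AB | AS | BC | BD; A -> e; B -> c; C -> b; D -> CC

No ε-productions.
After unit-elimination: S -> b | cb | eS | ec | cbb; H -> b | eS | ec.
TERM: introduce C -> b, B -> c, A -> e and substitute in every rule of length ≥2.
BIN: S -> BCC becomes S -> BD, D -> CC.
Drop unreachable/unproductive: H.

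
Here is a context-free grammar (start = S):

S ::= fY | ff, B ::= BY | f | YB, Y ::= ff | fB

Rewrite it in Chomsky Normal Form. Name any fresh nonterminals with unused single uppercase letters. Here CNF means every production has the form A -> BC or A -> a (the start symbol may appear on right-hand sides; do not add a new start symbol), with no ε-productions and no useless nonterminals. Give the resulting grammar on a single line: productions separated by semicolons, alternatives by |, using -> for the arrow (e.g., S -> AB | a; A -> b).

No ε-productions.
No unit productions to eliminate.
TERM: introduce A -> f and substitute in every rule of length ≥2.

S -> AA | AY; A -> f; B -> f | BY | YB; Y -> AA | AB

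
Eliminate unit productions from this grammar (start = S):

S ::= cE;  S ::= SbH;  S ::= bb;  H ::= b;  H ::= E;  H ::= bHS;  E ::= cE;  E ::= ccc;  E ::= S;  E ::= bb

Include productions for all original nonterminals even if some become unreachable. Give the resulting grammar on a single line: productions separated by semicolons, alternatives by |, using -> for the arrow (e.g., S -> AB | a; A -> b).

Unit productions: E->S, H->E.
Unit pairs (A ⇒* B via units): (E,S), (H,E), (H,S).
S: inherits non-unit rules of {S} → SbH | bb | cE.
E: inherits non-unit rules of {E, S} → SbH | bb | cE | ccc.
H: inherits non-unit rules of {E, H, S} → SbH | b | bHS | bb | cE | ccc.

S -> bb | cE | SbH; E -> bb | cE | SbH | ccc; H -> b | bb | cE | SbH | bHS | ccc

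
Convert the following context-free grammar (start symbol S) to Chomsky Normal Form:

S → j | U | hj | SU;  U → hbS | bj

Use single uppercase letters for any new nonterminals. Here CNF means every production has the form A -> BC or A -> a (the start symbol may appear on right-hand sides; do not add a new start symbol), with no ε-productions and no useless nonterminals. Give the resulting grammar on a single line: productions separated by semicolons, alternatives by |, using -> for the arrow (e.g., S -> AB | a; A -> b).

No ε-productions.
After unit-elimination: S -> j | SU | bj | hj | hbS; U -> bj | hbS.
TERM: introduce A -> b, C -> h, B -> j and substitute in every rule of length ≥2.
BIN: S -> CAS becomes S -> CD, D -> AS; U -> CAS becomes U -> CE, E -> AS.

S -> j | AB | CB | CD | SU; A -> b; B -> j; C -> h; D -> AS; E -> AS; U -> AB | CE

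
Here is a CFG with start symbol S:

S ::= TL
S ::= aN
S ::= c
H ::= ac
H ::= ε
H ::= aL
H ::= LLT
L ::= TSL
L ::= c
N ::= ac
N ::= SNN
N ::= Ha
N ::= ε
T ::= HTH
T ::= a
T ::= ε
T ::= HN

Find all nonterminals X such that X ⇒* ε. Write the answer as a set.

{H, N, T}

Directly nullable (have an ε-rule): {H, N, T}.
Not nullable: L, S — each has a terminal in every rule's right-hand side or depends on a non-nullable symbol.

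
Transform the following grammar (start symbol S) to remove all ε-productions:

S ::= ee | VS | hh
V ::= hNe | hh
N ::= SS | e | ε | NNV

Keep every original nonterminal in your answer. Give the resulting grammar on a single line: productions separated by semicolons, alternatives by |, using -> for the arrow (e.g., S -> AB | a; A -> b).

S -> VS | ee | hh; N -> V | e | NV | SS | NNV; V -> he | hh | hNe

Nullable set: {N}.
Drop N -> ε.
N -> NNV: N, N nullable, giving NNV | NV | V.
V -> hNe: N nullable, giving hNe | he.
Unchanged (no nullable symbols): S -> VS; S -> ee; S -> hh; N -> SS; N -> e; V -> hh.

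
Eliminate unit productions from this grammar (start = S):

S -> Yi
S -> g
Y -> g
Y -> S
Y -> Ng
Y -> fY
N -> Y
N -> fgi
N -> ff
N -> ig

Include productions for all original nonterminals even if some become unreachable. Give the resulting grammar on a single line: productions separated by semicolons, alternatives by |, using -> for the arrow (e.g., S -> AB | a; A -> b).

Unit productions: N->Y, Y->S.
Unit pairs (A ⇒* B via units): (N,S), (N,Y), (Y,S).
S: inherits non-unit rules of {S} → Yi | g.
N: inherits non-unit rules of {N, S, Y} → Ng | Yi | fY | ff | fgi | g | ig.
Y: inherits non-unit rules of {S, Y} → Ng | Yi | fY | g.

S -> g | Yi; N -> g | Ng | Yi | fY | ff | ig | fgi; Y -> g | Ng | Yi | fY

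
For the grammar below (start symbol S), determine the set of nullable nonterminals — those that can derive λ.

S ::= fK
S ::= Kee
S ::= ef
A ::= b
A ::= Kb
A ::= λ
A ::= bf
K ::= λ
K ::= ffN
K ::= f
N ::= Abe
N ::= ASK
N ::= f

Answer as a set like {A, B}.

Directly nullable (have an ε-rule): {A, K}.
Not nullable: N, S — each has a terminal in every rule's right-hand side or depends on a non-nullable symbol.

{A, K}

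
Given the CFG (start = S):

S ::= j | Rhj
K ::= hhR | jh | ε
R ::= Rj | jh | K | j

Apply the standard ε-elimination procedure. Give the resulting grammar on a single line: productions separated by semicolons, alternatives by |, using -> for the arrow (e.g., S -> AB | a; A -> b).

S -> j | hj | Rhj; K -> hh | jh | hhR; R -> K | j | Rj | jh

Nullable set: {K, R}.
S -> Rhj: R nullable, giving Rhj | hj.
Drop K -> ε.
K -> hhR: R nullable, giving hh | hhR.
R -> K: K nullable, giving K.
R -> Rj: R nullable, giving Rj | j.
Unchanged (no nullable symbols): S -> j; K -> jh; R -> j; R -> jh.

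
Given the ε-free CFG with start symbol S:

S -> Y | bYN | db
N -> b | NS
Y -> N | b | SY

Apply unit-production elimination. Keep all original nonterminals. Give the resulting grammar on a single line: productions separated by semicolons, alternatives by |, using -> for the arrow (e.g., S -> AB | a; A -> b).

Unit productions: S->Y, Y->N.
Unit pairs (A ⇒* B via units): (S,N), (S,Y), (Y,N).
S: inherits non-unit rules of {N, S, Y} → NS | SY | b | bYN | db.
N: inherits non-unit rules of {N} → NS | b.
Y: inherits non-unit rules of {N, Y} → NS | SY | b.

S -> b | NS | SY | db | bYN; N -> b | NS; Y -> b | NS | SY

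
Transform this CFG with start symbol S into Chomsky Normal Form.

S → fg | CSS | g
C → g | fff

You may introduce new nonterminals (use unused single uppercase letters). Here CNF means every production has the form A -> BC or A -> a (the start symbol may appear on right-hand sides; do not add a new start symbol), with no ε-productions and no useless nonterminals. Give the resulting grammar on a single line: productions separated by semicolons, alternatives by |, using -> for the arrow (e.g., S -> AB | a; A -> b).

No ε-productions.
No unit productions to eliminate.
TERM: introduce A -> f, B -> g and substitute in every rule of length ≥2.
BIN: C -> AAA becomes C -> AD, D -> AA; S -> CSS becomes S -> CE, E -> SS.

S -> g | AB | CE; A -> f; B -> g; C -> g | AD; D -> AA; E -> SS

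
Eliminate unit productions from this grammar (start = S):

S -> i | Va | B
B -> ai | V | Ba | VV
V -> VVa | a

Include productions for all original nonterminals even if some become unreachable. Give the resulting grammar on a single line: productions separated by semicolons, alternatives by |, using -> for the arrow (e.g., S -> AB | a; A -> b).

S -> a | i | Ba | VV | Va | ai | VVa; B -> a | Ba | VV | ai | VVa; V -> a | VVa

Unit productions: B->V, S->B.
Unit pairs (A ⇒* B via units): (B,V), (S,B), (S,V).
S: inherits non-unit rules of {B, S, V} → Ba | VV | VVa | Va | a | ai | i.
B: inherits non-unit rules of {B, V} → Ba | VV | VVa | a | ai.
V: inherits non-unit rules of {V} → VVa | a.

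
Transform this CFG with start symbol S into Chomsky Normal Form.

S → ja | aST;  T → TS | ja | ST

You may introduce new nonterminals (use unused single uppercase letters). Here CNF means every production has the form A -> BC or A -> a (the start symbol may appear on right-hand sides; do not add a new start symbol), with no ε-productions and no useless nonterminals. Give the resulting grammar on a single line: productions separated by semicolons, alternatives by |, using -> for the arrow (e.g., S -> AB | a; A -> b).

No ε-productions.
No unit productions to eliminate.
TERM: introduce A -> a, B -> j and substitute in every rule of length ≥2.
BIN: S -> AST becomes S -> AC, C -> ST.

S -> AC | BA; A -> a; B -> j; C -> ST; T -> BA | ST | TS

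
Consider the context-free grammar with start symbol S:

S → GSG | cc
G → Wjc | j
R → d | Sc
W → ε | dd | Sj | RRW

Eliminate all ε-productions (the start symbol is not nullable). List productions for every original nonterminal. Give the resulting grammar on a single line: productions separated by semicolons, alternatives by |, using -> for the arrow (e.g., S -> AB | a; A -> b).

Nullable set: {W}.
G -> Wjc: W nullable, giving Wjc | jc.
Drop W -> ε.
W -> RRW: W nullable, giving RR | RRW.
Unchanged (no nullable symbols): S -> GSG; S -> cc; G -> j; R -> Sc; R -> d; W -> Sj; W -> dd.

S -> cc | GSG; G -> j | jc | Wjc; R -> d | Sc; W -> RR | Sj | dd | RRW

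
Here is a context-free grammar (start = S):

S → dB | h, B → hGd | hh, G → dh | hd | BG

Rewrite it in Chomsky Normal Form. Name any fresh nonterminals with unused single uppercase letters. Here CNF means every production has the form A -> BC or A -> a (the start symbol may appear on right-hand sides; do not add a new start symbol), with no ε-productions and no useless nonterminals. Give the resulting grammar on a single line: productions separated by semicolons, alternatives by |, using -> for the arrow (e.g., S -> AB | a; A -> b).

S -> h | CB; A -> h; B -> AA | AD; C -> d; D -> GC; G -> AC | BG | CA

No ε-productions.
No unit productions to eliminate.
TERM: introduce C -> d, A -> h and substitute in every rule of length ≥2.
BIN: B -> AGC becomes B -> AD, D -> GC.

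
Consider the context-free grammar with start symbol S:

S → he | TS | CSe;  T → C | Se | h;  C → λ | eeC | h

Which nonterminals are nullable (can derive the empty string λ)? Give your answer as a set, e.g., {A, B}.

Directly nullable (have an ε-rule): {C}.
T is nullable via T -> C (every symbol on the right is already known nullable).
Not nullable: S — each has a terminal in every rule's right-hand side or depends on a non-nullable symbol.

{C, T}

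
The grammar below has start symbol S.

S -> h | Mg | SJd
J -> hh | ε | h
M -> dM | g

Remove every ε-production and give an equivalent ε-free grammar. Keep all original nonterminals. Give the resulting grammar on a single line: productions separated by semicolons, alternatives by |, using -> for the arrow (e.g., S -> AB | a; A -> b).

Nullable set: {J}.
S -> SJd: J nullable, giving SJd | Sd.
Drop J -> ε.
Unchanged (no nullable symbols): S -> Mg; S -> h; J -> h; J -> hh; M -> dM; M -> g.

S -> h | Mg | Sd | SJd; J -> h | hh; M -> g | dM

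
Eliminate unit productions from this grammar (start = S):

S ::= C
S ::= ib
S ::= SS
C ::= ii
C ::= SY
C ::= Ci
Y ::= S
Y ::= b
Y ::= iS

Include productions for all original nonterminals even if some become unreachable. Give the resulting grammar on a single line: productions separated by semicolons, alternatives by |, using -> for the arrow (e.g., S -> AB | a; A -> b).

S -> Ci | SS | SY | ib | ii; C -> Ci | SY | ii; Y -> b | Ci | SS | SY | iS | ib | ii

Unit productions: S->C, Y->S.
Unit pairs (A ⇒* B via units): (S,C), (Y,C), (Y,S).
S: inherits non-unit rules of {C, S} → Ci | SS | SY | ib | ii.
C: inherits non-unit rules of {C} → Ci | SY | ii.
Y: inherits non-unit rules of {C, S, Y} → Ci | SS | SY | b | iS | ib | ii.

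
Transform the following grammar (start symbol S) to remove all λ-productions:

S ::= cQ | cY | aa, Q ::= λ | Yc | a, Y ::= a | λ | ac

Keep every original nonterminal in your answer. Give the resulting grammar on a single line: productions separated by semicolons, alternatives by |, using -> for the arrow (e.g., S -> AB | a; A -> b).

Nullable set: {Q, Y}.
S -> cQ: Q nullable, giving c | cQ.
S -> cY: Y nullable, giving c | cY.
Drop Q -> λ.
Q -> Yc: Y nullable, giving Yc | c.
Drop Y -> λ.
Unchanged (no nullable symbols): S -> aa; Q -> a; Y -> a; Y -> ac.

S -> c | aa | cQ | cY; Q -> a | c | Yc; Y -> a | ac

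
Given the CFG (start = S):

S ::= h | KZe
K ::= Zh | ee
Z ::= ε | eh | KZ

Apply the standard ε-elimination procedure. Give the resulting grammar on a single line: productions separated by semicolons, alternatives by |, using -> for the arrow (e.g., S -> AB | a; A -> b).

Nullable set: {Z}.
S -> KZe: Z nullable, giving KZe | Ke.
K -> Zh: Z nullable, giving Zh | h.
Drop Z -> ε.
Z -> KZ: Z nullable, giving K | KZ.
Unchanged (no nullable symbols): S -> h; K -> ee; Z -> eh.

S -> h | Ke | KZe; K -> h | Zh | ee; Z -> K | KZ | eh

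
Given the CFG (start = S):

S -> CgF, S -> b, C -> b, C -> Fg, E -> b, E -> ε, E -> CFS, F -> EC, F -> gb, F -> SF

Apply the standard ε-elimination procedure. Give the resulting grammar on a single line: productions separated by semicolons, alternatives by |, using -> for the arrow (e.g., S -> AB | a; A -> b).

Nullable set: {E}.
Drop E -> ε.
F -> EC: E nullable, giving C | EC.
Unchanged (no nullable symbols): S -> CgF; S -> b; C -> Fg; C -> b; E -> CFS; E -> b; F -> SF; F -> gb.

S -> b | CgF; C -> b | Fg; E -> b | CFS; F -> C | EC | SF | gb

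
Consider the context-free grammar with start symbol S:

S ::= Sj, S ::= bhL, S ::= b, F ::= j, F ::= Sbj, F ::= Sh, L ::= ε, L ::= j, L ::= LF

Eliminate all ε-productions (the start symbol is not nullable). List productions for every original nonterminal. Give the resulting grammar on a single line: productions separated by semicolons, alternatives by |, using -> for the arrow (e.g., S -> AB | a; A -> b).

Nullable set: {L}.
S -> bhL: L nullable, giving bh | bhL.
Drop L -> ε.
L -> LF: L nullable, giving F | LF.
Unchanged (no nullable symbols): S -> Sj; S -> b; F -> Sbj; F -> Sh; F -> j; L -> j.

S -> b | Sj | bh | bhL; F -> j | Sh | Sbj; L -> F | j | LF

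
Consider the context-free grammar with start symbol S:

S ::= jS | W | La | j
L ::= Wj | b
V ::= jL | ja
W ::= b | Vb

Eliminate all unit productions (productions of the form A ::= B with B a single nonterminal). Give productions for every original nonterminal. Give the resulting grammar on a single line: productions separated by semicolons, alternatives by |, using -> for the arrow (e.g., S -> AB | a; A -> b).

S -> b | j | La | Vb | jS; L -> b | Wj; V -> jL | ja; W -> b | Vb

Unit productions: S->W.
Unit pairs (A ⇒* B via units): (S,W).
S: inherits non-unit rules of {S, W} → La | Vb | b | j | jS.
L: inherits non-unit rules of {L} → Wj | b.
V: inherits non-unit rules of {V} → jL | ja.
W: inherits non-unit rules of {W} → Vb | b.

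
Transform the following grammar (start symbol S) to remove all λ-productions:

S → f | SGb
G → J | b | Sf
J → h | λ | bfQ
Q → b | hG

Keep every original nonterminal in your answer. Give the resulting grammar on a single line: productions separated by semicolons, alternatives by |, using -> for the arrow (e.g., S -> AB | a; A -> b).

Nullable set: {G, J}.
S -> SGb: G nullable, giving SGb | Sb.
G -> J: J nullable, giving J.
Drop J -> λ.
Q -> hG: G nullable, giving h | hG.
Unchanged (no nullable symbols): S -> f; G -> Sf; G -> b; J -> bfQ; J -> h; Q -> b.

S -> f | Sb | SGb; G -> J | b | Sf; J -> h | bfQ; Q -> b | h | hG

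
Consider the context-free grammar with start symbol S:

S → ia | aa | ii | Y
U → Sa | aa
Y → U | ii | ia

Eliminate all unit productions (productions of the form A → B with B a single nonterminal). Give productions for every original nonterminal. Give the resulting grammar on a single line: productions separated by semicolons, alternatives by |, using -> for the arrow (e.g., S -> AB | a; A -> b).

Unit productions: S->Y, Y->U.
Unit pairs (A ⇒* B via units): (S,U), (S,Y), (Y,U).
S: inherits non-unit rules of {S, U, Y} → Sa | aa | ia | ii.
U: inherits non-unit rules of {U} → Sa | aa.
Y: inherits non-unit rules of {U, Y} → Sa | aa | ia | ii.

S -> Sa | aa | ia | ii; U -> Sa | aa; Y -> Sa | aa | ia | ii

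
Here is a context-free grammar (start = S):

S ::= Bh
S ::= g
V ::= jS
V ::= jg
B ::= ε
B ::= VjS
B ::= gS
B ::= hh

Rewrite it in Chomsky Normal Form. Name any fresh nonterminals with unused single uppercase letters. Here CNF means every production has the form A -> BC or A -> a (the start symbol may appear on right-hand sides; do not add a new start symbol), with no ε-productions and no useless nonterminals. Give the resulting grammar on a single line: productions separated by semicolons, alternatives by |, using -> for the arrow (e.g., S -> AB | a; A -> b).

S -> g | h | BD; A -> j; B -> CS | DD | VE; C -> g; D -> h; E -> AS; V -> AC | AS

Nullable: {B}; after ε-elimination: S -> g | h | Bh; B -> gS | hh | VjS; V -> jS | jg.
No unit productions to eliminate.
TERM: introduce C -> g, D -> h, A -> j and substitute in every rule of length ≥2.
BIN: B -> VAS becomes B -> VE, E -> AS.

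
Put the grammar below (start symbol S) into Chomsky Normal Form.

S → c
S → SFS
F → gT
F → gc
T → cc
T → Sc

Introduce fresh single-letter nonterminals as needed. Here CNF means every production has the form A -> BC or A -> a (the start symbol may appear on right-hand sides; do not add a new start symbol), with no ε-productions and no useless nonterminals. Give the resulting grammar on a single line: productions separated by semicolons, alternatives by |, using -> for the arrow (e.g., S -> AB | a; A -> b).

No ε-productions.
No unit productions to eliminate.
TERM: introduce B -> c, A -> g and substitute in every rule of length ≥2.
BIN: S -> SFS becomes S -> SC, C -> FS.

S -> c | SC; A -> g; B -> c; C -> FS; F -> AB | AT; T -> BB | SB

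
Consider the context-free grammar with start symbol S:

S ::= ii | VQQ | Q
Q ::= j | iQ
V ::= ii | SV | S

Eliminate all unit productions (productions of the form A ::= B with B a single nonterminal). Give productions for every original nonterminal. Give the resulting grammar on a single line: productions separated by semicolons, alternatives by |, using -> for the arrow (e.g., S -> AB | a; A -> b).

Unit productions: S->Q, V->S.
Unit pairs (A ⇒* B via units): (S,Q), (V,Q), (V,S).
S: inherits non-unit rules of {Q, S} → VQQ | iQ | ii | j.
Q: inherits non-unit rules of {Q} → iQ | j.
V: inherits non-unit rules of {Q, S, V} → SV | VQQ | iQ | ii | j.

S -> j | iQ | ii | VQQ; Q -> j | iQ; V -> j | SV | iQ | ii | VQQ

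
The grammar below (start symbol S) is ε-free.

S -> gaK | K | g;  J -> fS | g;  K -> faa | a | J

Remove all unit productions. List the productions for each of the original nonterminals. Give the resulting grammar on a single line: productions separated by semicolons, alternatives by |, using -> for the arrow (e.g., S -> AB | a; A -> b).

Unit productions: K->J, S->K.
Unit pairs (A ⇒* B via units): (K,J), (S,J), (S,K).
S: inherits non-unit rules of {J, K, S} → a | fS | faa | g | gaK.
J: inherits non-unit rules of {J} → fS | g.
K: inherits non-unit rules of {J, K} → a | fS | faa | g.

S -> a | g | fS | faa | gaK; J -> g | fS; K -> a | g | fS | faa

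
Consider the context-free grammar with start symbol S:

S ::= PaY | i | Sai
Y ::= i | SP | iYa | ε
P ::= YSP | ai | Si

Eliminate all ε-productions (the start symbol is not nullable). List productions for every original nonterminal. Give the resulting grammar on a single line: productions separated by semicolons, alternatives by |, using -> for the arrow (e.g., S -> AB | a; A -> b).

Nullable set: {Y}.
S -> PaY: Y nullable, giving Pa | PaY.
P -> YSP: Y nullable, giving SP | YSP.
Drop Y -> ε.
Y -> iYa: Y nullable, giving iYa | ia.
Unchanged (no nullable symbols): S -> Sai; S -> i; P -> Si; P -> ai; Y -> SP; Y -> i.

S -> i | Pa | PaY | Sai; P -> SP | Si | ai | YSP; Y -> i | SP | ia | iYa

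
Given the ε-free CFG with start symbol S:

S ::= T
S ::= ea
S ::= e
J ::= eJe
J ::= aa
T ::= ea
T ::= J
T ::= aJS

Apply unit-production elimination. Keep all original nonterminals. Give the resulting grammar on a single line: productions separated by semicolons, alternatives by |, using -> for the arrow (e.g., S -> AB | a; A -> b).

Unit productions: S->T, T->J.
Unit pairs (A ⇒* B via units): (S,J), (S,T), (T,J).
S: inherits non-unit rules of {J, S, T} → aJS | aa | e | eJe | ea.
J: inherits non-unit rules of {J} → aa | eJe.
T: inherits non-unit rules of {J, T} → aJS | aa | eJe | ea.

S -> e | aa | ea | aJS | eJe; J -> aa | eJe; T -> aa | ea | aJS | eJe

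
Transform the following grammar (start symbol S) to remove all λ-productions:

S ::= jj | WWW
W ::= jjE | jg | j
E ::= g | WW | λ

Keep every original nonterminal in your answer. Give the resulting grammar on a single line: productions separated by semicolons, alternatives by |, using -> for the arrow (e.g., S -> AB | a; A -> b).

Nullable set: {E}.
Drop E -> λ.
W -> jjE: E nullable, giving jj | jjE.
Unchanged (no nullable symbols): S -> WWW; S -> jj; E -> WW; E -> g; W -> j; W -> jg.

S -> jj | WWW; E -> g | WW; W -> j | jg | jj | jjE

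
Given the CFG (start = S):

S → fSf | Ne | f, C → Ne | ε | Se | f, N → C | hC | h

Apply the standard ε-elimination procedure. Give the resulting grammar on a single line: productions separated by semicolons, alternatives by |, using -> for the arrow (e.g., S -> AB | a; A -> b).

S -> e | f | Ne | fSf; C -> e | f | Ne | Se; N -> C | h | hC

Nullable set: {C, N}.
S -> Ne: N nullable, giving Ne | e.
Drop C -> ε.
C -> Ne: N nullable, giving Ne | e.
N -> C: C nullable, giving C.
N -> hC: C nullable, giving h | hC.
Unchanged (no nullable symbols): S -> f; S -> fSf; C -> Se; C -> f; N -> h.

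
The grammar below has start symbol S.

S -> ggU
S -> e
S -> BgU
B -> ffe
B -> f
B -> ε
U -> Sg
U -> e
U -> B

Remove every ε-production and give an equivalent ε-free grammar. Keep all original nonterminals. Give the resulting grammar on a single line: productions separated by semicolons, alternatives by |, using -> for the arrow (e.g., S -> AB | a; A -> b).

Nullable set: {B, U}.
S -> BgU: B, U nullable, giving Bg | BgU | g | gU.
S -> ggU: U nullable, giving gg | ggU.
Drop B -> ε.
U -> B: B nullable, giving B.
Unchanged (no nullable symbols): S -> e; B -> f; B -> ffe; U -> Sg; U -> e.

S -> e | g | Bg | gU | gg | BgU | ggU; B -> f | ffe; U -> B | e | Sg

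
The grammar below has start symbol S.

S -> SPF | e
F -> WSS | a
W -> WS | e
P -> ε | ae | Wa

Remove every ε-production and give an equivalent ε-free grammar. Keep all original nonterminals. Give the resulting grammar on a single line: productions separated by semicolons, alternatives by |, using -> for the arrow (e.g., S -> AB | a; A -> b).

S -> e | SF | SPF; F -> a | WSS; P -> Wa | ae; W -> e | WS

Nullable set: {P}.
S -> SPF: P nullable, giving SF | SPF.
Drop P -> ε.
Unchanged (no nullable symbols): S -> e; F -> WSS; F -> a; P -> Wa; P -> ae; W -> WS; W -> e.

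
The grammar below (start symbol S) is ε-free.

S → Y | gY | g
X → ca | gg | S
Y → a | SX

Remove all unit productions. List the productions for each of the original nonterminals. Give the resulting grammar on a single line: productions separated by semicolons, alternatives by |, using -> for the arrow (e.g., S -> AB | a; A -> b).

S -> a | g | SX | gY; X -> a | g | SX | ca | gY | gg; Y -> a | SX

Unit productions: S->Y, X->S.
Unit pairs (A ⇒* B via units): (S,Y), (X,S), (X,Y).
S: inherits non-unit rules of {S, Y} → SX | a | g | gY.
X: inherits non-unit rules of {S, X, Y} → SX | a | ca | g | gY | gg.
Y: inherits non-unit rules of {Y} → SX | a.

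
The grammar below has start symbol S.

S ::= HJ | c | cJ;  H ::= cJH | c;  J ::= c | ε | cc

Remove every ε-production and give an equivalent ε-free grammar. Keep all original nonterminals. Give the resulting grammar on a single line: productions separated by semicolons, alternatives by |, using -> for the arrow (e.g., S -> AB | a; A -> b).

S -> H | c | HJ | cJ; H -> c | cH | cJH; J -> c | cc

Nullable set: {J}.
S -> HJ: J nullable, giving H | HJ.
S -> cJ: J nullable, giving c | cJ.
H -> cJH: J nullable, giving cH | cJH.
Drop J -> ε.
Unchanged (no nullable symbols): S -> c; H -> c; J -> c; J -> cc.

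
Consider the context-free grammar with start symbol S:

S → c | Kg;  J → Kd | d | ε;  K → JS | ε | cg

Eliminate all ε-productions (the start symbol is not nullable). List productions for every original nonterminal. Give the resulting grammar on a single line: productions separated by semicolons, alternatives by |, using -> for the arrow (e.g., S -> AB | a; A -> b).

S -> c | g | Kg; J -> d | Kd; K -> S | JS | cg

Nullable set: {J, K}.
S -> Kg: K nullable, giving Kg | g.
Drop J -> ε.
J -> Kd: K nullable, giving Kd | d.
Drop K -> ε.
K -> JS: J nullable, giving JS | S.
Unchanged (no nullable symbols): S -> c; J -> d; K -> cg.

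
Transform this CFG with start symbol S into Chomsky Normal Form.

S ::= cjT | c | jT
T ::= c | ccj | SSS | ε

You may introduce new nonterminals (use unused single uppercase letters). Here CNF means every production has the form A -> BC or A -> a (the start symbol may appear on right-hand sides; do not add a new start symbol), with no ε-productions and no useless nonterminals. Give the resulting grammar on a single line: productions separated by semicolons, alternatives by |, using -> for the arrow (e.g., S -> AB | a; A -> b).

S -> c | j | AB | AC | BT; A -> c; B -> j; C -> BT; D -> AB; E -> SS; T -> c | AD | SE

Nullable: {T}; after ε-elimination: S -> c | j | cj | jT | cjT; T -> c | SSS | ccj.
No unit productions to eliminate.
TERM: introduce A -> c, B -> j and substitute in every rule of length ≥2.
BIN: S -> ABT becomes S -> AC, C -> BT; T -> AAB becomes T -> AD, D -> AB; T -> SSS becomes T -> SE, E -> SS.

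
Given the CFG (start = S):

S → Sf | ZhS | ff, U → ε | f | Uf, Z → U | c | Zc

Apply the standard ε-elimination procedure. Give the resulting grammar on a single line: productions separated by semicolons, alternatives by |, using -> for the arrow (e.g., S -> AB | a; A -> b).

S -> Sf | ff | hS | ZhS; U -> f | Uf; Z -> U | c | Zc

Nullable set: {U, Z}.
S -> ZhS: Z nullable, giving ZhS | hS.
Drop U -> ε.
U -> Uf: U nullable, giving Uf | f.
Z -> U: U nullable, giving U.
Z -> Zc: Z nullable, giving Zc | c.
Unchanged (no nullable symbols): S -> Sf; S -> ff; U -> f; Z -> c.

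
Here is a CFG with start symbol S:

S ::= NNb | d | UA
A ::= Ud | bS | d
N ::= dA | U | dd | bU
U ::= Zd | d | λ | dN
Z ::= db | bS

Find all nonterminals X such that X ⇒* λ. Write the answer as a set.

{N, U}

Directly nullable (have an ε-rule): {U}.
N is nullable via N -> U (every symbol on the right is already known nullable).
Not nullable: A, S, Z — each has a terminal in every rule's right-hand side or depends on a non-nullable symbol.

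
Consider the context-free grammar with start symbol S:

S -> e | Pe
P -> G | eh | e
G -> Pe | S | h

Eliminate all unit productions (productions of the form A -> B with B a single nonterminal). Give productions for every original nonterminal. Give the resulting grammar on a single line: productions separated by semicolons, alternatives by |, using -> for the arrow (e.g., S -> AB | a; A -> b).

Unit productions: G->S, P->G.
Unit pairs (A ⇒* B via units): (G,S), (P,G), (P,S).
S: inherits non-unit rules of {S} → Pe | e.
G: inherits non-unit rules of {G, S} → Pe | e | h.
P: inherits non-unit rules of {G, P, S} → Pe | e | eh | h.

S -> e | Pe; G -> e | h | Pe; P -> e | h | Pe | eh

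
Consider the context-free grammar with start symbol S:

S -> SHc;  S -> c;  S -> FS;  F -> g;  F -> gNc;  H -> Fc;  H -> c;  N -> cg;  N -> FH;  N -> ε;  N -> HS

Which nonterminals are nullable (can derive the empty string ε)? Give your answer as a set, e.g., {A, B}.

Directly nullable (have an ε-rule): {N}.
Not nullable: F, H, S — each has a terminal in every rule's right-hand side or depends on a non-nullable symbol.

{N}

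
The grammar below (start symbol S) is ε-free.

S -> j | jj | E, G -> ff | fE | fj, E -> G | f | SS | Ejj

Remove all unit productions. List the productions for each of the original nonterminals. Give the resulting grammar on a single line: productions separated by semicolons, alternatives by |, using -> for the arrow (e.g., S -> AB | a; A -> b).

Unit productions: E->G, S->E.
Unit pairs (A ⇒* B via units): (E,G), (S,E), (S,G).
S: inherits non-unit rules of {E, G, S} → Ejj | SS | f | fE | ff | fj | j | jj.
E: inherits non-unit rules of {E, G} → Ejj | SS | f | fE | ff | fj.
G: inherits non-unit rules of {G} → fE | ff | fj.

S -> f | j | SS | fE | ff | fj | jj | Ejj; E -> f | SS | fE | ff | fj | Ejj; G -> fE | ff | fj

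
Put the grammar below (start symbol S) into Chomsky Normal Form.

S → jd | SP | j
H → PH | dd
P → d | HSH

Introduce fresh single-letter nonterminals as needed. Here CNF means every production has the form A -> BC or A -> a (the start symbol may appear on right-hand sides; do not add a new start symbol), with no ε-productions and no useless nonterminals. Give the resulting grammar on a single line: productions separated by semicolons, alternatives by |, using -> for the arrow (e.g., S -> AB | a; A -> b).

S -> j | BA | SP; A -> d; B -> j; C -> SH; H -> AA | PH; P -> d | HC

No ε-productions.
No unit productions to eliminate.
TERM: introduce A -> d, B -> j and substitute in every rule of length ≥2.
BIN: P -> HSH becomes P -> HC, C -> SH.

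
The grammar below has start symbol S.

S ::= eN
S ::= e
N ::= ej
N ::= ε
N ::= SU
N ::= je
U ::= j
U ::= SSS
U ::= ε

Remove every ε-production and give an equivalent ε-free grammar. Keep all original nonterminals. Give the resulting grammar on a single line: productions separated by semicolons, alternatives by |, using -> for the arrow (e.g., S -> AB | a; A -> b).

Nullable set: {N, U}.
S -> eN: N nullable, giving e | eN.
Drop N -> ε.
N -> SU: U nullable, giving S | SU.
Drop U -> ε.
Unchanged (no nullable symbols): S -> e; N -> ej; N -> je; U -> SSS; U -> j.

S -> e | eN; N -> S | SU | ej | je; U -> j | SSS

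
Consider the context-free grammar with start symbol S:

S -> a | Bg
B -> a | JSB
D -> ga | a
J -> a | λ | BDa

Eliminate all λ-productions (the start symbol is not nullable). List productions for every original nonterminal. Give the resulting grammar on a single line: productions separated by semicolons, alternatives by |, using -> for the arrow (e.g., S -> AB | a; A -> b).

S -> a | Bg; B -> a | SB | JSB; D -> a | ga; J -> a | BDa

Nullable set: {J}.
B -> JSB: J nullable, giving JSB | SB.
Drop J -> λ.
Unchanged (no nullable symbols): S -> Bg; S -> a; B -> a; D -> a; D -> ga; J -> BDa; J -> a.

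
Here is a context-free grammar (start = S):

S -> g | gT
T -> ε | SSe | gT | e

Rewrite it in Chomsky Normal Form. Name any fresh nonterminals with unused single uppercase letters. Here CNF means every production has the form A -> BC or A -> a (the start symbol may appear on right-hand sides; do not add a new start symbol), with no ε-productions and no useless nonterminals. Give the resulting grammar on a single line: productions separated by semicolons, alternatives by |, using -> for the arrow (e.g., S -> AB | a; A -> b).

S -> g | AT; A -> g; B -> e; C -> SB; T -> e | g | AT | SC

Nullable: {T}; after ε-elimination: S -> g | gT; T -> e | g | gT | SSe.
No unit productions to eliminate.
TERM: introduce B -> e, A -> g and substitute in every rule of length ≥2.
BIN: T -> SSB becomes T -> SC, C -> SB.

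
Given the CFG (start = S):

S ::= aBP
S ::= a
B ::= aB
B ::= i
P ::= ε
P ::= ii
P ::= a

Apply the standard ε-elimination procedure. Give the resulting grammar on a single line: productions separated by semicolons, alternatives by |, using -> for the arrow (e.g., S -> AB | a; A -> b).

Nullable set: {P}.
S -> aBP: P nullable, giving aB | aBP.
Drop P -> ε.
Unchanged (no nullable symbols): S -> a; B -> aB; B -> i; P -> a; P -> ii.

S -> a | aB | aBP; B -> i | aB; P -> a | ii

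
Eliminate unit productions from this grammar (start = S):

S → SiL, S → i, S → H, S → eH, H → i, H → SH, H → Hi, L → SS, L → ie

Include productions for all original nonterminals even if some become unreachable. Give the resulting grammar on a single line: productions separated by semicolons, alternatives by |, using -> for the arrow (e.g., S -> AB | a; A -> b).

S -> i | Hi | SH | eH | SiL; H -> i | Hi | SH; L -> SS | ie

Unit productions: S->H.
Unit pairs (A ⇒* B via units): (S,H).
S: inherits non-unit rules of {H, S} → Hi | SH | SiL | eH | i.
H: inherits non-unit rules of {H} → Hi | SH | i.
L: inherits non-unit rules of {L} → SS | ie.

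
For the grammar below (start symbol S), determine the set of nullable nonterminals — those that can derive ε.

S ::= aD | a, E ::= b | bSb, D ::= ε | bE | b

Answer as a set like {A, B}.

Directly nullable (have an ε-rule): {D}.
Not nullable: E, S — each has a terminal in every rule's right-hand side or depends on a non-nullable symbol.

{D}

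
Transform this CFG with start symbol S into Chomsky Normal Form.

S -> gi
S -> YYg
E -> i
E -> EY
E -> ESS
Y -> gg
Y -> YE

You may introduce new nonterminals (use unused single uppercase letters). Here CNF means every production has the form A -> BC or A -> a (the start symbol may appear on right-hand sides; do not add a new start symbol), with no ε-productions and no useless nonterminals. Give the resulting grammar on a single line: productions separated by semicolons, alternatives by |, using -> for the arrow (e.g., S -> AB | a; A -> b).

S -> AB | YD; A -> g; B -> i; C -> SS; D -> YA; E -> i | EC | EY; Y -> AA | YE

No ε-productions.
No unit productions to eliminate.
TERM: introduce A -> g, B -> i and substitute in every rule of length ≥2.
BIN: E -> ESS becomes E -> EC, C -> SS; S -> YYA becomes S -> YD, D -> YA.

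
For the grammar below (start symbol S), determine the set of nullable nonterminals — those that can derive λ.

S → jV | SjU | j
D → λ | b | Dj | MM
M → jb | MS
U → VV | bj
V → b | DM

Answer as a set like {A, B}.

Directly nullable (have an ε-rule): {D}.
Not nullable: M, S, U, V — each has a terminal in every rule's right-hand side or depends on a non-nullable symbol.

{D}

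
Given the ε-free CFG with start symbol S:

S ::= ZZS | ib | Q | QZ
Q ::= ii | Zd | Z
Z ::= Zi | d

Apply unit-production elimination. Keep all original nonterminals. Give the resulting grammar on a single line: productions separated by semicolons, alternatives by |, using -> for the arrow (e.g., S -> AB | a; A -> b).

Unit productions: Q->Z, S->Q.
Unit pairs (A ⇒* B via units): (Q,Z), (S,Q), (S,Z).
S: inherits non-unit rules of {Q, S, Z} → QZ | ZZS | Zd | Zi | d | ib | ii.
Q: inherits non-unit rules of {Q, Z} → Zd | Zi | d | ii.
Z: inherits non-unit rules of {Z} → Zi | d.

S -> d | QZ | Zd | Zi | ib | ii | ZZS; Q -> d | Zd | Zi | ii; Z -> d | Zi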